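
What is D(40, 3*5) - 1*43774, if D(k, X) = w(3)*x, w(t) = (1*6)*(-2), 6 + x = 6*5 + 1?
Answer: -44074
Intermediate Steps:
x = 25 (x = -6 + (6*5 + 1) = -6 + (30 + 1) = -6 + 31 = 25)
w(t) = -12 (w(t) = 6*(-2) = -12)
D(k, X) = -300 (D(k, X) = -12*25 = -300)
D(40, 3*5) - 1*43774 = -300 - 1*43774 = -300 - 43774 = -44074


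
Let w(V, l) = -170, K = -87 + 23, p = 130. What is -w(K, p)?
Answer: 170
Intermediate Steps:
K = -64
-w(K, p) = -1*(-170) = 170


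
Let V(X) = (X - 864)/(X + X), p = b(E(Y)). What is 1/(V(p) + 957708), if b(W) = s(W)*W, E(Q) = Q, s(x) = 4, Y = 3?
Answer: 2/1915345 ≈ 1.0442e-6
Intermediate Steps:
b(W) = 4*W
p = 12 (p = 4*3 = 12)
V(X) = (-864 + X)/(2*X) (V(X) = (-864 + X)/((2*X)) = (-864 + X)*(1/(2*X)) = (-864 + X)/(2*X))
1/(V(p) + 957708) = 1/((½)*(-864 + 12)/12 + 957708) = 1/((½)*(1/12)*(-852) + 957708) = 1/(-71/2 + 957708) = 1/(1915345/2) = 2/1915345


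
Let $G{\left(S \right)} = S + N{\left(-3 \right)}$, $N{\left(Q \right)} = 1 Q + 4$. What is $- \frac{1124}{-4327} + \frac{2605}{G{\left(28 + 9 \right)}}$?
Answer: $\frac{11314547}{164426} \approx 68.812$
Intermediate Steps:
$N{\left(Q \right)} = 4 + Q$ ($N{\left(Q \right)} = Q + 4 = 4 + Q$)
$G{\left(S \right)} = 1 + S$ ($G{\left(S \right)} = S + \left(4 - 3\right) = S + 1 = 1 + S$)
$- \frac{1124}{-4327} + \frac{2605}{G{\left(28 + 9 \right)}} = - \frac{1124}{-4327} + \frac{2605}{1 + \left(28 + 9\right)} = \left(-1124\right) \left(- \frac{1}{4327}\right) + \frac{2605}{1 + 37} = \frac{1124}{4327} + \frac{2605}{38} = \frac{11314547}{164426}$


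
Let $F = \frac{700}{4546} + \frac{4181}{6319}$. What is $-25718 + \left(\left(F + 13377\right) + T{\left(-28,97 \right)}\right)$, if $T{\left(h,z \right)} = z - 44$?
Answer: $- \frac{176481897993}{14363087} \approx -12287.0$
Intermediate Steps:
$T{\left(h,z \right)} = -44 + z$
$F = \frac{11715063}{14363087}$ ($F = 700 \cdot \frac{1}{4546} + 4181 \cdot \frac{1}{6319} = \frac{350}{2273} + \frac{4181}{6319} = \frac{11715063}{14363087} \approx 0.81564$)
$-25718 + \left(\left(F + 13377\right) + T{\left(-28,97 \right)}\right) = -25718 + \left(\left(\frac{11715063}{14363087} + 13377\right) + \left(-44 + 97\right)\right) = -25718 + \left(\frac{192146729862}{14363087} + 53\right) = -25718 + \frac{192907973473}{14363087} = - \frac{176481897993}{14363087}$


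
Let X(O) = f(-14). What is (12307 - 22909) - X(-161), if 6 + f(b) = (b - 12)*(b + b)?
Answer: -11324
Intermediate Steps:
f(b) = -6 + 2*b*(-12 + b) (f(b) = -6 + (b - 12)*(b + b) = -6 + (-12 + b)*(2*b) = -6 + 2*b*(-12 + b))
X(O) = 722 (X(O) = -6 - 24*(-14) + 2*(-14)² = -6 + 336 + 2*196 = -6 + 336 + 392 = 722)
(12307 - 22909) - X(-161) = (12307 - 22909) - 1*722 = -10602 - 722 = -11324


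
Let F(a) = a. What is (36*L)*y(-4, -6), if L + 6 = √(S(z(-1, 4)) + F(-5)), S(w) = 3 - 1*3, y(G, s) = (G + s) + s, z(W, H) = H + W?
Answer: 3456 - 576*I*√5 ≈ 3456.0 - 1288.0*I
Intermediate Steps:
y(G, s) = G + 2*s
S(w) = 0 (S(w) = 3 - 3 = 0)
L = -6 + I*√5 (L = -6 + √(0 - 5) = -6 + √(-5) = -6 + I*√5 ≈ -6.0 + 2.2361*I)
(36*L)*y(-4, -6) = (36*(-6 + I*√5))*(-4 + 2*(-6)) = (-216 + 36*I*√5)*(-4 - 12) = (-216 + 36*I*√5)*(-16) = 3456 - 576*I*√5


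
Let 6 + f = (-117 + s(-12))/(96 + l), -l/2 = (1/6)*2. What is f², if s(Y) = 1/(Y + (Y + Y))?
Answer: 5085025/97344 ≈ 52.238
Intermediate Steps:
l = -⅔ (l = -2*1/6*2 = -2*1*(⅙)*2 = -2/3 = -2*⅓ = -⅔ ≈ -0.66667)
s(Y) = 1/(3*Y) (s(Y) = 1/(Y + 2*Y) = 1/(3*Y))
f = -2255/312 (f = -6 + (-117 + (⅓)/(-12))/(96 - ⅔) = -6 + (-117 + (⅓)*(-1/12))/(286/3) = -6 + (-117 - 1/36)*(3/286) = -6 - 4213/36*3/286 = -6 - 383/312 = -2255/312 ≈ -7.2276)
f² = (-2255/312)² = 5085025/97344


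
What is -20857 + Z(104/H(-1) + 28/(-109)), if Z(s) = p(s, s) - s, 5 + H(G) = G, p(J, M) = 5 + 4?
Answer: -6811544/327 ≈ -20830.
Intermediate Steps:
p(J, M) = 9
H(G) = -5 + G
Z(s) = 9 - s
-20857 + Z(104/H(-1) + 28/(-109)) = -20857 + (9 - (104/(-5 - 1) + 28/(-109))) = -20857 + (9 - (104/(-6) + 28*(-1/109))) = -20857 + (9 - (104*(-⅙) - 28/109)) = -20857 + (9 - (-52/3 - 28/109)) = -20857 + (9 - 1*(-5752/327)) = -20857 + (9 + 5752/327) = -20857 + 8695/327 = -6811544/327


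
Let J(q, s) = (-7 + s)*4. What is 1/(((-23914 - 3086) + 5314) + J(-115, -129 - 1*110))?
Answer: -1/22670 ≈ -4.4111e-5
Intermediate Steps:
J(q, s) = -28 + 4*s
1/(((-23914 - 3086) + 5314) + J(-115, -129 - 1*110)) = 1/(((-23914 - 3086) + 5314) + (-28 + 4*(-129 - 1*110))) = 1/((-27000 + 5314) + (-28 + 4*(-129 - 110))) = 1/(-21686 + (-28 + 4*(-239))) = 1/(-21686 + (-28 - 956)) = 1/(-21686 - 984) = 1/(-22670) = -1/22670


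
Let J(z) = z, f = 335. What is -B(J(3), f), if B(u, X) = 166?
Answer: -166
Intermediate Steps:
-B(J(3), f) = -1*166 = -166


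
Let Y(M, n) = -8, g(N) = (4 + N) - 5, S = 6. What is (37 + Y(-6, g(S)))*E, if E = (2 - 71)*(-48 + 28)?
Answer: 40020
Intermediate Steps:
g(N) = -1 + N
E = 1380 (E = -69*(-20) = 1380)
(37 + Y(-6, g(S)))*E = (37 - 8)*1380 = 29*1380 = 40020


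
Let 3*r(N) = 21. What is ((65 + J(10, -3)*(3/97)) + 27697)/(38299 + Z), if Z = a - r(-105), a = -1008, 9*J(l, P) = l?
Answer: 2019688/2712411 ≈ 0.74461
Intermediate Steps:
r(N) = 7 (r(N) = (1/3)*21 = 7)
J(l, P) = l/9
Z = -1015 (Z = -1008 - 1*7 = -1008 - 7 = -1015)
((65 + J(10, -3)*(3/97)) + 27697)/(38299 + Z) = ((65 + ((1/9)*10)*(3/97)) + 27697)/(38299 - 1015) = ((65 + 10*(3*(1/97))/9) + 27697)/37284 = ((65 + (10/9)*(3/97)) + 27697)*(1/37284) = ((65 + 10/291) + 27697)*(1/37284) = (18925/291 + 27697)*(1/37284) = (8078752/291)*(1/37284) = 2019688/2712411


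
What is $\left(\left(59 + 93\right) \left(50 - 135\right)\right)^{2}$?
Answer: $166926400$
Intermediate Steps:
$\left(\left(59 + 93\right) \left(50 - 135\right)\right)^{2} = \left(152 \left(-85\right)\right)^{2} = \left(-12920\right)^{2} = 166926400$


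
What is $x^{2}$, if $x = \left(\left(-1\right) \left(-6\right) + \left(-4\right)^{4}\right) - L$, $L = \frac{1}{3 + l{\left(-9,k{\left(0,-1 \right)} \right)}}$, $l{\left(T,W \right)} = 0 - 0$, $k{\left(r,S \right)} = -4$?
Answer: $\frac{616225}{9} \approx 68470.0$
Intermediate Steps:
$l{\left(T,W \right)} = 0$ ($l{\left(T,W \right)} = 0 + 0 = 0$)
$L = \frac{1}{3}$ ($L = \frac{1}{3 + 0} = \frac{1}{3} \approx 0.33333$)
$x = \frac{785}{3}$ ($x = \left(\left(-1\right) \left(-6\right) + \left(-4\right)^{4}\right) - \frac{1}{3} = \left(6 + 256\right) - \frac{1}{3} = 262 - \frac{1}{3} = \frac{785}{3} \approx 261.67$)
$x^{2} = \left(\frac{785}{3}\right)^{2} = \frac{616225}{9}$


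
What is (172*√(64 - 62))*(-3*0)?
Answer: 0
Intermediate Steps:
(172*√(64 - 62))*(-3*0) = (172*√2)*0 = 0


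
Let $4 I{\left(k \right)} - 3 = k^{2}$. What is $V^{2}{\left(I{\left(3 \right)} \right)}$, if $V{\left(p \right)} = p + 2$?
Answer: $25$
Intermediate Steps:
$I{\left(k \right)} = \frac{3}{4} + \frac{k^{2}}{4}$
$V{\left(p \right)} = 2 + p$
$V^{2}{\left(I{\left(3 \right)} \right)} = \left(2 + \left(\frac{3}{4} + \frac{3^{2}}{4}\right)\right)^{2} = \left(2 + \left(\frac{3}{4} + \frac{1}{4} \cdot 9\right)\right)^{2} = \left(2 + \left(\frac{3}{4} + \frac{9}{4}\right)\right)^{2} = \left(2 + 3\right)^{2} = 5^{2} = 25$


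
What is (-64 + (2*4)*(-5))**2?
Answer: 10816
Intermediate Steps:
(-64 + (2*4)*(-5))**2 = (-64 + 8*(-5))**2 = (-64 - 40)**2 = (-104)**2 = 10816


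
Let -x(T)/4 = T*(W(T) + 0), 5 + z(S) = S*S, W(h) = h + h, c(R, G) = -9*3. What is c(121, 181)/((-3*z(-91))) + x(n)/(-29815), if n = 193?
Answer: 2466450127/246748940 ≈ 9.9958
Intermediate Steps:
c(R, G) = -27
W(h) = 2*h
z(S) = -5 + S**2 (z(S) = -5 + S*S = -5 + S**2)
x(T) = -8*T**2 (x(T) = -4*T*(2*T + 0) = -4*T*2*T = -8*T**2)
c(121, 181)/((-3*z(-91))) + x(n)/(-29815) = -27*(-1/(3*(-5 + (-91)**2))) - 8*193**2/(-29815) = -27*(-1/(3*(-5 + 8281))) - 8*37249*(-1/29815) = -27/((-3*8276)) - 297992*(-1/29815) = -27/(-24828) + 297992/29815 = -27*(-1/24828) + 297992/29815 = 9/8276 + 297992/29815 = 2466450127/246748940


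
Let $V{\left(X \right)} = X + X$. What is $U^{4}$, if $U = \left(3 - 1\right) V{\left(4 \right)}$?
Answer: $65536$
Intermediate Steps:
$V{\left(X \right)} = 2 X$
$U = 16$ ($U = \left(3 - 1\right) 2 \cdot 4 = 2 \cdot 8 = 16$)
$U^{4} = 16^{4} = 65536$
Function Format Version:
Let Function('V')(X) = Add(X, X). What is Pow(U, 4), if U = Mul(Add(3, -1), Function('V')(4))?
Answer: 65536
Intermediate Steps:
Function('V')(X) = Mul(2, X)
U = 16 (U = Mul(Add(3, -1), Mul(2, 4)) = Mul(2, 8) = 16)
Pow(U, 4) = Pow(16, 4) = 65536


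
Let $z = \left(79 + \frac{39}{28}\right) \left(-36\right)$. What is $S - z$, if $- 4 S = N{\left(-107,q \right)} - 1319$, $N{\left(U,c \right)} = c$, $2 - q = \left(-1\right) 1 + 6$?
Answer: $\frac{45145}{14} \approx 3224.6$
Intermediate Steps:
$q = -3$ ($q = 2 - \left(\left(-1\right) 1 + 6\right) = 2 - \left(-1 + 6\right) = 2 - 5 = -3$)
$z = - \frac{20259}{7}$ ($z = \left(79 + 39 \cdot \frac{1}{28}\right) \left(-36\right) = \left(79 + \frac{39}{28}\right) \left(-36\right) = \frac{2251}{28} \left(-36\right) = - \frac{20259}{7} \approx -2894.1$)
$S = \frac{661}{2}$ ($S = - \frac{-3 - 1319}{4} = \left(- \frac{1}{4}\right) \left(-1322\right) = \frac{661}{2} \approx 330.5$)
$S - z = \frac{661}{2} - - \frac{20259}{7} = \frac{661}{2} + \frac{20259}{7} = \frac{45145}{14}$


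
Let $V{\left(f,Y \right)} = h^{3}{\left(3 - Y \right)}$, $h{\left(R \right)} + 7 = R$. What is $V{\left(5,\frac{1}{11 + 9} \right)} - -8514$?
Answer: $\frac{67580559}{8000} \approx 8447.6$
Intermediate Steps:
$h{\left(R \right)} = -7 + R$
$V{\left(f,Y \right)} = \left(-4 - Y\right)^{3}$ ($V{\left(f,Y \right)} = \left(-7 - \left(-3 + Y\right)\right)^{3} = \left(-4 - Y\right)^{3}$)
$V{\left(5,\frac{1}{11 + 9} \right)} - -8514 = - \left(4 + \frac{1}{11 + 9}\right)^{3} - -8514 = - \left(4 + \frac{1}{20}\right)^{3} + 8514 = - \left(\frac{81}{20}\right)^{3} + 8514 = \left(-1\right) \frac{531441}{8000} + 8514 = - \frac{531441}{8000} + 8514 = \frac{67580559}{8000}$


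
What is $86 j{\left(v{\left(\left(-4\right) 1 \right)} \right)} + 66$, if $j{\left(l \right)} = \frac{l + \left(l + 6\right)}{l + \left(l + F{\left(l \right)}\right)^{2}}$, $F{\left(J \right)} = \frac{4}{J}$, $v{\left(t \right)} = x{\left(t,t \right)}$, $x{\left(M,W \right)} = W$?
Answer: $\frac{1214}{21} \approx 57.81$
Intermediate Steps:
$v{\left(t \right)} = t$
$j{\left(l \right)} = \frac{6 + 2 l}{l + \left(l + \frac{4}{l}\right)^{2}}$ ($j{\left(l \right)} = \frac{l + \left(l + 6\right)}{l + \left(l + \frac{4}{l}\right)^{2}} = \frac{l + \left(6 + l\right)}{l + \left(l + \frac{4}{l}\right)^{2}} = \frac{6 + 2 l}{l + \left(l + \frac{4}{l}\right)^{2}}$)
$86 j{\left(v{\left(\left(-4\right) 1 \right)} \right)} + 66 = 86 \frac{2 \left(\left(-4\right) 1\right)^{2} \left(3 - 4\right)}{\left(\left(-4\right) 1\right)^{3} + \left(4 + \left(\left(-4\right) 1\right)^{2}\right)^{2}} + 66 = 86 \frac{2 \left(-4\right)^{2} \left(3 - 4\right)}{\left(-4\right)^{3} + \left(4 + \left(-4\right)^{2}\right)^{2}} + 66 = 86 \cdot 2 \cdot 16 \frac{1}{-64 + \left(4 + 16\right)^{2}} \left(-1\right) + 66 = 86 \cdot 2 \cdot 16 \frac{1}{-64 + 20^{2}} \left(-1\right) + 66 = 86 \cdot 2 \cdot 16 \frac{1}{-64 + 400} \left(-1\right) + 66 = 86 \cdot 2 \cdot 16 \cdot \frac{1}{336} \left(-1\right) + 66 = 86 \left(- \frac{2}{21}\right) + 66 = - \frac{172}{21} + 66 = \frac{1214}{21}$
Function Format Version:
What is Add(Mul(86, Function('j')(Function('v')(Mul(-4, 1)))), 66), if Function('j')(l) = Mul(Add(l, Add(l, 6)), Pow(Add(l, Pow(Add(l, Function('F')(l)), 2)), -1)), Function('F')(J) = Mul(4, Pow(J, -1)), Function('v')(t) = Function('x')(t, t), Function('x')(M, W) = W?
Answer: Rational(1214, 21) ≈ 57.810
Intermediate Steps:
Function('v')(t) = t
Function('j')(l) = Mul(Pow(Add(l, Pow(Add(l, Mul(4, Pow(l, -1))), 2)), -1), Add(6, Mul(2, l))) (Function('j')(l) = Mul(Add(l, Add(l, 6)), Pow(Add(l, Pow(Add(l, Mul(4, Pow(l, -1))), 2)), -1)) = Mul(Add(l, Add(6, l)), Pow(Add(l, Pow(Add(l, Mul(4, Pow(l, -1))), 2)), -1)) = Mul(Add(6, Mul(2, l)), Pow(Add(l, Pow(Add(l, Mul(4, Pow(l, -1))), 2)), -1)) = Mul(Pow(Add(l, Pow(Add(l, Mul(4, Pow(l, -1))), 2)), -1), Add(6, Mul(2, l))))
Add(Mul(86, Function('j')(Function('v')(Mul(-4, 1)))), 66) = Add(Mul(86, Mul(2, Pow(Mul(-4, 1), 2), Pow(Add(Pow(Mul(-4, 1), 3), Pow(Add(4, Pow(Mul(-4, 1), 2)), 2)), -1), Add(3, Mul(-4, 1)))), 66) = Add(Mul(86, Mul(2, Pow(-4, 2), Pow(Add(Pow(-4, 3), Pow(Add(4, Pow(-4, 2)), 2)), -1), Add(3, -4))), 66) = Add(Mul(86, Mul(2, 16, Pow(Add(-64, Pow(Add(4, 16), 2)), -1), -1)), 66) = Add(Mul(86, Mul(2, 16, Pow(Add(-64, Pow(20, 2)), -1), -1)), 66) = Add(Mul(86, Mul(2, 16, Pow(Add(-64, 400), -1), -1)), 66) = Add(Mul(86, Mul(2, 16, Pow(336, -1), -1)), 66) = Add(Mul(86, Mul(2, 16, Rational(1, 336), -1)), 66) = Add(Mul(86, Rational(-2, 21)), 66) = Add(Rational(-172, 21), 66) = Rational(1214, 21)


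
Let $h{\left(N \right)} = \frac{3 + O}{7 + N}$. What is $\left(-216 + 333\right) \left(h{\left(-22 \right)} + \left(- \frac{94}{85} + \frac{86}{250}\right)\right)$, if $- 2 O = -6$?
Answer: $- \frac{288873}{2125} \approx -135.94$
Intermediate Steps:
$O = 3$ ($O = \left(- \frac{1}{2}\right) \left(-6\right) = 3$)
$h{\left(N \right)} = \frac{6}{7 + N}$ ($h{\left(N \right)} = \frac{3 + 3}{7 + N} = \frac{6}{7 + N}$)
$\left(-216 + 333\right) \left(h{\left(-22 \right)} + \left(- \frac{94}{85} + \frac{86}{250}\right)\right) = \left(-216 + 333\right) \left(\frac{6}{7 - 22} + \left(- \frac{94}{85} + \frac{86}{250}\right)\right) = 117 \left(\frac{6}{-15} + \left(\left(-94\right) \frac{1}{85} + 86 \cdot \frac{1}{250}\right)\right) = 117 \left(6 \left(- \frac{1}{15}\right) + \left(- \frac{94}{85} + \frac{43}{125}\right)\right) = 117 \left(- \frac{2}{5} - \frac{1619}{2125}\right) = 117 \left(- \frac{2469}{2125}\right) = - \frac{288873}{2125}$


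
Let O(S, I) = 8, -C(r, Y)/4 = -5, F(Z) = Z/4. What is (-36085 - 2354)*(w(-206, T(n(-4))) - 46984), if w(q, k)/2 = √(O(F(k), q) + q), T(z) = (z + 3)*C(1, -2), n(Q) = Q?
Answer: 1806017976 - 230634*I*√22 ≈ 1.806e+9 - 1.0818e+6*I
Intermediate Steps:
F(Z) = Z/4 (F(Z) = Z*(¼) = Z/4)
C(r, Y) = 20 (C(r, Y) = -4*(-5) = 20)
T(z) = 60 + 20*z (T(z) = (z + 3)*20 = (3 + z)*20 = 60 + 20*z)
w(q, k) = 2*√(8 + q)
(-36085 - 2354)*(w(-206, T(n(-4))) - 46984) = (-36085 - 2354)*(2*√(8 - 206) - 46984) = -38439*(2*√(-198) - 46984) = -38439*(2*(3*I*√22) - 46984) = -38439*(6*I*√22 - 46984) = -38439*(-46984 + 6*I*√22) = 1806017976 - 230634*I*√22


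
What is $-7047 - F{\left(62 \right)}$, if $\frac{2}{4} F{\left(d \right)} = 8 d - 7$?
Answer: $-8025$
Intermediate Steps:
$F{\left(d \right)} = -14 + 16 d$ ($F{\left(d \right)} = 2 \left(8 d - 7\right) = 2 \left(-7 + 8 d\right) = -14 + 16 d$)
$-7047 - F{\left(62 \right)} = -7047 - \left(-14 + 16 \cdot 62\right) = -7047 - \left(-14 + 992\right) = -7047 - 978 = -8025$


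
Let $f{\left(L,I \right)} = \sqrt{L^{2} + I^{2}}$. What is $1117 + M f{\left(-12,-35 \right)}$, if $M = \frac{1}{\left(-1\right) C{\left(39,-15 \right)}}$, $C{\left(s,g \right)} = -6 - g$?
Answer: $\frac{10016}{9} \approx 1112.9$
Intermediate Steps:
$M = - \frac{1}{9}$ ($M = \frac{1}{\left(-1\right) \left(-6 - -15\right)} = \frac{1}{\left(-1\right) \left(-6 + 15\right)} = \frac{1}{\left(-1\right) 9} = \frac{1}{-9} = - \frac{1}{9} \approx -0.11111$)
$f{\left(L,I \right)} = \sqrt{I^{2} + L^{2}}$
$1117 + M f{\left(-12,-35 \right)} = 1117 - \frac{\sqrt{\left(-35\right)^{2} + \left(-12\right)^{2}}}{9} = 1117 - \frac{\sqrt{1225 + 144}}{9} = 1117 - \frac{\sqrt{1369}}{9} = 1117 - \frac{37}{9} = \frac{10016}{9}$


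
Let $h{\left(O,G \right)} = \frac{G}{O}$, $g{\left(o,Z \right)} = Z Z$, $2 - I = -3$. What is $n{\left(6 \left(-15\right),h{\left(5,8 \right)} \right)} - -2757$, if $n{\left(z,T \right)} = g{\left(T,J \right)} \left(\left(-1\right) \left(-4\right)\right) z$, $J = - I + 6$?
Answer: $2397$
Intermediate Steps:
$I = 5$ ($I = 2 - -3 = 2 + 3 = 5$)
$J = 1$ ($J = \left(-1\right) 5 + 6 = -5 + 6 = 1$)
$g{\left(o,Z \right)} = Z^{2}$
$n{\left(z,T \right)} = 4 z$ ($n{\left(z,T \right)} = 1^{2} \left(\left(-1\right) \left(-4\right)\right) z = 1 \cdot 4 z = 4 z$)
$n{\left(6 \left(-15\right),h{\left(5,8 \right)} \right)} - -2757 = 4 \cdot 6 \left(-15\right) - -2757 = 4 \left(-90\right) + 2757 = -360 + 2757 = 2397$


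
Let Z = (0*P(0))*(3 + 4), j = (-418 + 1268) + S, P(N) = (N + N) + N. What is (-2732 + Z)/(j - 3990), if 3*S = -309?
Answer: 2732/3243 ≈ 0.84243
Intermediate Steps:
P(N) = 3*N (P(N) = 2*N + N = 3*N)
S = -103 (S = (⅓)*(-309) = -103)
j = 747 (j = (-418 + 1268) - 103 = 850 - 103 = 747)
Z = 0 (Z = (0*(3*0))*(3 + 4) = (0*0)*7 = 0*7 = 0)
(-2732 + Z)/(j - 3990) = (-2732 + 0)/(747 - 3990) = -2732/(-3243) = -2732*(-1/3243) = 2732/3243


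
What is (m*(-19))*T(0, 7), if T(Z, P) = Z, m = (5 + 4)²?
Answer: 0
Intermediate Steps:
m = 81 (m = 9² = 81)
(m*(-19))*T(0, 7) = (81*(-19))*0 = -1539*0 = 0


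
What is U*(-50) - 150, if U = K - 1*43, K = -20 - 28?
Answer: 4400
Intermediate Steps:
K = -48
U = -91 (U = -48 - 1*43 = -48 - 43 = -91)
U*(-50) - 150 = -91*(-50) - 150 = 4550 - 150 = 4400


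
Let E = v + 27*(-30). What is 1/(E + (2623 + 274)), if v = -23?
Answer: 1/2064 ≈ 0.00048450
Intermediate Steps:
E = -833 (E = -23 + 27*(-30) = -23 - 810 = -833)
1/(E + (2623 + 274)) = 1/(-833 + (2623 + 274)) = 1/(-833 + 2897) = 1/2064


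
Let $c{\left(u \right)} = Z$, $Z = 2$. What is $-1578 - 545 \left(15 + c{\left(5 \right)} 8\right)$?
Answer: $-18473$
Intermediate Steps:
$c{\left(u \right)} = 2$
$-1578 - 545 \left(15 + c{\left(5 \right)} 8\right) = -1578 - 545 \left(15 + 2 \cdot 8\right) = -1578 - 545 \left(15 + 16\right) = -1578 - 16895 = -18473$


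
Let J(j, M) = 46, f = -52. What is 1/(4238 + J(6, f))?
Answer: 1/4284 ≈ 0.00023343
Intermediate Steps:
1/(4238 + J(6, f)) = 1/(4238 + 46) = 1/4284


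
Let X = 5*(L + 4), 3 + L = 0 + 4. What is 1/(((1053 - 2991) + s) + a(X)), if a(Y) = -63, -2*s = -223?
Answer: -2/3779 ≈ -0.00052924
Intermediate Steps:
s = 223/2 (s = -½*(-223) = 223/2 ≈ 111.50)
L = 1 (L = -3 + (0 + 4) = -3 + 4 = 1)
X = 25 (X = 5*(1 + 4) = 5*5 = 25)
1/(((1053 - 2991) + s) + a(X)) = 1/(((1053 - 2991) + 223/2) - 63) = 1/((-1938 + 223/2) - 63) = 1/(-3653/2 - 63) = 1/(-3779/2) = -2/3779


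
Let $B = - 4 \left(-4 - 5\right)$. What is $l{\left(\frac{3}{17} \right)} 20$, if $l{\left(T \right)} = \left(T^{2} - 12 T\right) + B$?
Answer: $\frac{196020}{289} \approx 678.27$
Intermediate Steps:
$B = 36$ ($B = \left(-4\right) \left(-9\right) = 36$)
$l{\left(T \right)} = 36 + T^{2} - 12 T$ ($l{\left(T \right)} = \left(T^{2} - 12 T\right) + 36 = 36 + T^{2} - 12 T$)
$l{\left(\frac{3}{17} \right)} 20 = \left(36 + \left(\frac{3}{17}\right)^{2} - 12 \cdot \frac{3}{17}\right) 20 = \left(36 + \left(3 \cdot \frac{1}{17}\right)^{2} - 12 \cdot 3 \cdot \frac{1}{17}\right) 20 = \left(36 + \left(\frac{3}{17}\right)^{2} - \frac{36}{17}\right) 20 = \left(36 + \frac{9}{289} - \frac{36}{17}\right) 20 = \frac{9801}{289} \cdot 20 = \frac{196020}{289}$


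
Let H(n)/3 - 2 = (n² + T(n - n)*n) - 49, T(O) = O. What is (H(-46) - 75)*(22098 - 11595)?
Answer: 64404396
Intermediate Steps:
H(n) = -141 + 3*n² (H(n) = 6 + 3*((n² + (n - n)*n) - 49) = 6 + 3*((n² + 0*n) - 49) = 6 + 3*((n² + 0) - 49) = 6 + 3*(n² - 49) = 6 + 3*(-49 + n²) = 6 + (-147 + 3*n²) = -141 + 3*n²)
(H(-46) - 75)*(22098 - 11595) = ((-141 + 3*(-46)²) - 75)*(22098 - 11595) = ((-141 + 3*2116) - 75)*10503 = ((-141 + 6348) - 75)*10503 = (6207 - 75)*10503 = 6132*10503 = 64404396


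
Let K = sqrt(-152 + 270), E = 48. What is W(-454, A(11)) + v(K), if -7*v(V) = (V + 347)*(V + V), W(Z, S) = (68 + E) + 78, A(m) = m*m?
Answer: 1122/7 - 694*sqrt(118)/7 ≈ -916.68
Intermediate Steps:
A(m) = m**2
W(Z, S) = 194 (W(Z, S) = (68 + 48) + 78 = 116 + 78 = 194)
K = sqrt(118) ≈ 10.863
v(V) = -2*V*(347 + V)/7 (v(V) = -(V + 347)*(V + V)/7 = -(347 + V)*2*V/7 = -2*V*(347 + V)/7)
W(-454, A(11)) + v(K) = 194 - 2*sqrt(118)*(347 + sqrt(118))/7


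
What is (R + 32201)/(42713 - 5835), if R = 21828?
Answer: 54029/36878 ≈ 1.4651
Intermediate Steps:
(R + 32201)/(42713 - 5835) = (21828 + 32201)/(42713 - 5835) = 54029/36878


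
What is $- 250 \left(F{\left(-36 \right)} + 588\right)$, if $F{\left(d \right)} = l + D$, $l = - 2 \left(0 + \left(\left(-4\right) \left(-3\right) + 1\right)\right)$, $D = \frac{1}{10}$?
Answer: $-140525$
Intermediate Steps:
$D = \frac{1}{10} \approx 0.1$
$l = -26$ ($l = - 2 \left(0 + \left(12 + 1\right)\right) = - 2 \left(0 + 13\right) = \left(-2\right) 13 = -26$)
$F{\left(d \right)} = - \frac{259}{10}$ ($F{\left(d \right)} = -26 + \frac{1}{10} = - \frac{259}{10}$)
$- 250 \left(F{\left(-36 \right)} + 588\right) = - 250 \left(- \frac{259}{10} + 588\right) = \left(-250\right) \frac{5621}{10} = -140525$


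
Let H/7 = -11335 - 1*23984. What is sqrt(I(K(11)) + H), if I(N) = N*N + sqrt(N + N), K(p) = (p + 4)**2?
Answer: sqrt(-196608 + 15*sqrt(2)) ≈ 443.38*I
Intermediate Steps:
K(p) = (4 + p)**2
H = -247233 (H = 7*(-11335 - 1*23984) = 7*(-11335 - 23984) = 7*(-35319) = -247233)
I(N) = N**2 + sqrt(2)*sqrt(N) (I(N) = N**2 + sqrt(2*N) = N**2 + sqrt(2)*sqrt(N))
sqrt(I(K(11)) + H) = sqrt((((4 + 11)**2)**2 + sqrt(2)*sqrt((4 + 11)**2)) - 247233) = sqrt(((15**2)**2 + sqrt(2)*sqrt(15**2)) - 247233) = sqrt((225**2 + sqrt(2)*sqrt(225)) - 247233) = sqrt((50625 + sqrt(2)*15) - 247233) = sqrt((50625 + 15*sqrt(2)) - 247233) = sqrt(-196608 + 15*sqrt(2))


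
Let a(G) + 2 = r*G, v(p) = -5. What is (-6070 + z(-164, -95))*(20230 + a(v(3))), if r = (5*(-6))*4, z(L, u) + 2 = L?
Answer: -129883408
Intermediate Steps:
z(L, u) = -2 + L
r = -120 (r = -30*4 = -120)
a(G) = -2 - 120*G
(-6070 + z(-164, -95))*(20230 + a(v(3))) = (-6070 + (-2 - 164))*(20230 + (-2 - 120*(-5))) = (-6070 - 166)*(20230 + (-2 + 600)) = -6236*(20230 + 598) = -6236*20828 = -129883408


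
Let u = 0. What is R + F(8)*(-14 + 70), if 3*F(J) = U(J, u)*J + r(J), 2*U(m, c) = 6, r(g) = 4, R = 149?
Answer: 2015/3 ≈ 671.67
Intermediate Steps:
U(m, c) = 3 (U(m, c) = (1/2)*6 = 3)
F(J) = 4/3 + J (F(J) = (3*J + 4)/3 = (4 + 3*J)/3 = 4/3 + J)
R + F(8)*(-14 + 70) = 149 + (4/3 + 8)*(-14 + 70) = 149 + (28/3)*56 = 149 + 1568/3 = 2015/3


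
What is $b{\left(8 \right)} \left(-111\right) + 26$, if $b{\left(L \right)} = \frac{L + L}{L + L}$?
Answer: $-85$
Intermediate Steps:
$b{\left(L \right)} = 1$ ($b{\left(L \right)} = \frac{2 L}{2 L} = 2 L \frac{1}{2 L} = 1$)
$b{\left(8 \right)} \left(-111\right) + 26 = 1 \left(-111\right) + 26 = -111 + 26 = -85$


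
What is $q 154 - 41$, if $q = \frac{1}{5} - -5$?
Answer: $\frac{3799}{5} \approx 759.8$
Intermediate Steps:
$q = \frac{26}{5}$ ($q = \frac{1}{5} + 5 = \frac{26}{5} \approx 5.2$)
$q 154 - 41 = \frac{26}{5} \cdot 154 - 41 = \frac{4004}{5} - 41 = \frac{3799}{5}$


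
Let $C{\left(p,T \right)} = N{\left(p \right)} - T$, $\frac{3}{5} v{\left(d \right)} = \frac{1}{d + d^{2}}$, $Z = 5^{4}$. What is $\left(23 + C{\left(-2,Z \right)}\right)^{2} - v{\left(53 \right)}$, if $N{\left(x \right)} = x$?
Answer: $\frac{3132310171}{8586} \approx 3.6482 \cdot 10^{5}$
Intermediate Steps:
$Z = 625$
$v{\left(d \right)} = \frac{5}{3 \left(d + d^{2}\right)}$
$C{\left(p,T \right)} = p - T$
$\left(23 + C{\left(-2,Z \right)}\right)^{2} - v{\left(53 \right)} = \left(23 - 627\right)^{2} - \frac{5}{3 \cdot 53 \left(1 + 53\right)} = \left(23 - 627\right)^{2} - \frac{5}{3} \cdot \frac{1}{53} \cdot \frac{1}{54} = \left(-604\right)^{2} - \frac{5}{8586} = 364816 - \frac{5}{8586} = \frac{3132310171}{8586}$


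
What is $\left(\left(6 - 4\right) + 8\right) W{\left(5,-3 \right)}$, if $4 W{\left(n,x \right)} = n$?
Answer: $\frac{25}{2} \approx 12.5$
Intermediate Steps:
$W{\left(n,x \right)} = \frac{n}{4}$
$\left(\left(6 - 4\right) + 8\right) W{\left(5,-3 \right)} = \left(\left(6 - 4\right) + 8\right) \frac{1}{4} \cdot 5 = \left(\left(6 - 4\right) + 8\right) \frac{5}{4} = \left(2 + 8\right) \frac{5}{4} = 10 \cdot \frac{5}{4} = \frac{25}{2}$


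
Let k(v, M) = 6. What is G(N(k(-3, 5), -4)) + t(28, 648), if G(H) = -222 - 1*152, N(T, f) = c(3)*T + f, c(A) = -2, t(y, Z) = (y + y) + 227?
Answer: -91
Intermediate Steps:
t(y, Z) = 227 + 2*y (t(y, Z) = 2*y + 227 = 227 + 2*y)
N(T, f) = f - 2*T (N(T, f) = -2*T + f = f - 2*T)
G(H) = -374 (G(H) = -222 - 152 = -374)
G(N(k(-3, 5), -4)) + t(28, 648) = -374 + (227 + 2*28) = -374 + (227 + 56) = -374 + 283 = -91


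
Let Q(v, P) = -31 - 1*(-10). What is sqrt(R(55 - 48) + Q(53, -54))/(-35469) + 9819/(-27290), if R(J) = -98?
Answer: -9819/27290 - I*sqrt(119)/35469 ≈ -0.3598 - 0.00030756*I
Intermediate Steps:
Q(v, P) = -21 (Q(v, P) = -31 + 10 = -21)
sqrt(R(55 - 48) + Q(53, -54))/(-35469) + 9819/(-27290) = sqrt(-98 - 21)/(-35469) + 9819/(-27290) = sqrt(-119)*(-1/35469) + 9819*(-1/27290) = (I*sqrt(119))*(-1/35469) - 9819/27290 = -I*sqrt(119)/35469 - 9819/27290 = -9819/27290 - I*sqrt(119)/35469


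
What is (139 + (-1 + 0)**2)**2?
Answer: 19600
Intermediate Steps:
(139 + (-1 + 0)**2)**2 = (139 + (-1)**2)**2 = (139 + 1)**2 = 140**2 = 19600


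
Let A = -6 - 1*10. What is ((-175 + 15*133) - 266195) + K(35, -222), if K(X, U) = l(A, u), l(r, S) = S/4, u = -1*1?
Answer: -1057501/4 ≈ -2.6438e+5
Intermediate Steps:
u = -1
A = -16 (A = -6 - 10 = -16)
l(r, S) = S/4 (l(r, S) = S*(1/4) = S/4)
K(X, U) = -1/4 (K(X, U) = (1/4)*(-1) = -1/4)
((-175 + 15*133) - 266195) + K(35, -222) = ((-175 + 15*133) - 266195) - 1/4 = ((-175 + 1995) - 266195) - 1/4 = (1820 - 266195) - 1/4 = -264375 - 1/4 = -1057501/4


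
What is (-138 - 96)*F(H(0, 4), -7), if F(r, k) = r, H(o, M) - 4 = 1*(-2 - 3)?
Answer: 234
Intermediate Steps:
H(o, M) = -1 (H(o, M) = 4 + 1*(-2 - 3) = 4 + 1*(-5) = 4 - 5 = -1)
(-138 - 96)*F(H(0, 4), -7) = (-138 - 96)*(-1) = -234*(-1) = 234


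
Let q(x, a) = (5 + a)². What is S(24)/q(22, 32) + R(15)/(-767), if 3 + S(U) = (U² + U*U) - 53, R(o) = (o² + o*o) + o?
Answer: 204047/1050023 ≈ 0.19433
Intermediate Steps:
R(o) = o + 2*o² (R(o) = (o² + o²) + o = 2*o² + o = o + 2*o²)
S(U) = -56 + 2*U² (S(U) = -3 + ((U² + U*U) - 53) = -3 + ((U² + U²) - 53) = -3 + (2*U² - 53) = -3 + (-53 + 2*U²) = -56 + 2*U²)
S(24)/q(22, 32) + R(15)/(-767) = (-56 + 2*24²)/((5 + 32)²) + (15*(1 + 2*15))/(-767) = (-56 + 2*576)/(37²) + (15*(1 + 30))*(-1/767) = (-56 + 1152)/1369 + (15*31)*(-1/767) = 1096*(1/1369) + 465*(-1/767) = 1096/1369 - 465/767 = 204047/1050023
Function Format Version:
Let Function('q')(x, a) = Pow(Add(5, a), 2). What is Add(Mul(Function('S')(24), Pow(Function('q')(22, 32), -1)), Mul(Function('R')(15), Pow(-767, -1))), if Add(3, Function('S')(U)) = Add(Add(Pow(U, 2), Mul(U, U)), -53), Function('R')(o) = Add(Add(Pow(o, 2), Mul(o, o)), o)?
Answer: Rational(204047, 1050023) ≈ 0.19433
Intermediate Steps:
Function('R')(o) = Add(o, Mul(2, Pow(o, 2))) (Function('R')(o) = Add(Add(Pow(o, 2), Pow(o, 2)), o) = Add(Mul(2, Pow(o, 2)), o) = Add(o, Mul(2, Pow(o, 2))))
Function('S')(U) = Add(-56, Mul(2, Pow(U, 2))) (Function('S')(U) = Add(-3, Add(Add(Pow(U, 2), Mul(U, U)), -53)) = Add(-3, Add(Add(Pow(U, 2), Pow(U, 2)), -53)) = Add(-3, Add(Mul(2, Pow(U, 2)), -53)) = Add(-3, Add(-53, Mul(2, Pow(U, 2)))) = Add(-56, Mul(2, Pow(U, 2))))
Add(Mul(Function('S')(24), Pow(Function('q')(22, 32), -1)), Mul(Function('R')(15), Pow(-767, -1))) = Add(Mul(Add(-56, Mul(2, Pow(24, 2))), Pow(Pow(Add(5, 32), 2), -1)), Mul(Mul(15, Add(1, Mul(2, 15))), Pow(-767, -1))) = Add(Mul(Add(-56, Mul(2, 576)), Pow(Pow(37, 2), -1)), Mul(Mul(15, Add(1, 30)), Rational(-1, 767))) = Add(Mul(Add(-56, 1152), Pow(1369, -1)), Mul(Mul(15, 31), Rational(-1, 767))) = Add(Mul(1096, Rational(1, 1369)), Mul(465, Rational(-1, 767))) = Add(Rational(1096, 1369), Rational(-465, 767)) = Rational(204047, 1050023)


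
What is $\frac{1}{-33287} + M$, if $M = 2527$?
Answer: $\frac{84116248}{33287} \approx 2527.0$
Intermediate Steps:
$\frac{1}{-33287} + M = \frac{1}{-33287} + 2527 = - \frac{1}{33287} + 2527 = \frac{84116248}{33287}$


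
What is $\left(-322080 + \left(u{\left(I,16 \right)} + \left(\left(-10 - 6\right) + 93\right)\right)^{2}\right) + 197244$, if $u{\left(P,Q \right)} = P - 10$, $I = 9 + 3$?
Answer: $-118595$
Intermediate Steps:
$I = 12$
$u{\left(P,Q \right)} = -10 + P$
$\left(-322080 + \left(u{\left(I,16 \right)} + \left(\left(-10 - 6\right) + 93\right)\right)^{2}\right) + 197244 = \left(-322080 + \left(\left(-10 + 12\right) + \left(\left(-10 - 6\right) + 93\right)\right)^{2}\right) + 197244 = \left(-322080 + \left(2 + \left(-16 + 93\right)\right)^{2}\right) + 197244 = \left(-322080 + \left(2 + 77\right)^{2}\right) + 197244 = \left(-322080 + 79^{2}\right) + 197244 = \left(-322080 + 6241\right) + 197244 = -315839 + 197244 = -118595$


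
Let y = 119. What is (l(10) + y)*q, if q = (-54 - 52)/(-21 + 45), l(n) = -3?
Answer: -1537/3 ≈ -512.33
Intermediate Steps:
q = -53/12 (q = -106/24 = -106*1/24 = -53/12 ≈ -4.4167)
(l(10) + y)*q = (-3 + 119)*(-53/12) = 116*(-53/12) = -1537/3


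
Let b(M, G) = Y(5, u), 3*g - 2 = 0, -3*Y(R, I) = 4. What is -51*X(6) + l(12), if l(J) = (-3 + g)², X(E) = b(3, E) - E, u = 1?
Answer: 3415/9 ≈ 379.44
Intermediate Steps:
Y(R, I) = -4/3 (Y(R, I) = -⅓*4 = -4/3)
g = ⅔ (g = ⅔ + (⅓)*0 = ⅔ + 0 = ⅔ ≈ 0.66667)
b(M, G) = -4/3
X(E) = -4/3 - E
l(J) = 49/9 (l(J) = (-3 + ⅔)² = (-7/3)² = 49/9)
-51*X(6) + l(12) = -51*(-4/3 - 1*6) + 49/9 = -51*(-4/3 - 6) + 49/9 = -51*(-22/3) + 49/9 = 374 + 49/9 = 3415/9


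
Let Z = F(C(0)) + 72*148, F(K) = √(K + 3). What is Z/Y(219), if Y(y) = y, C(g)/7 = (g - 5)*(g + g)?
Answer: 3552/73 + √3/219 ≈ 48.665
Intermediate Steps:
C(g) = 14*g*(-5 + g) (C(g) = 7*((g - 5)*(g + g)) = 7*((-5 + g)*(2*g)) = 7*(2*g*(-5 + g)) = 14*g*(-5 + g))
F(K) = √(3 + K)
Z = 10656 + √3 (Z = √(3 + 14*0*(-5 + 0)) + 72*148 = √(3 + 14*0*(-5)) + 10656 = √(3 + 0) + 10656 = √3 + 10656 = 10656 + √3 ≈ 10658.)
Z/Y(219) = (10656 + √3)/219 = (10656 + √3)*(1/219) = 3552/73 + √3/219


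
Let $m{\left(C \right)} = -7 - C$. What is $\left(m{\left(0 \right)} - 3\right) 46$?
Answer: $-460$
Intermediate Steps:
$\left(m{\left(0 \right)} - 3\right) 46 = \left(\left(-7 - 0\right) - 3\right) 46 = \left(\left(-7 + 0\right) - 3\right) 46 = \left(-7 - 3\right) 46 = \left(-10\right) 46 = -460$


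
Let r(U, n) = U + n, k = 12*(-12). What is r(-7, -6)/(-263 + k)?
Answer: 13/407 ≈ 0.031941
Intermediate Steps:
k = -144
r(-7, -6)/(-263 + k) = (-7 - 6)/(-263 - 144) = -13/(-407) = -13*(-1/407) = 13/407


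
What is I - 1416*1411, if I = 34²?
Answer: -1996820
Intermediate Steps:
I = 1156
I - 1416*1411 = 1156 - 1416*1411 = 1156 - 1997976 = -1996820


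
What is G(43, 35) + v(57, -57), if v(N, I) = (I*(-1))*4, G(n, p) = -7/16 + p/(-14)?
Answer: 3601/16 ≈ 225.06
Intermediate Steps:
G(n, p) = -7/16 - p/14 (G(n, p) = -7*1/16 + p*(-1/14) = -7/16 - p/14)
v(N, I) = -4*I (v(N, I) = -I*4 = -4*I)
G(43, 35) + v(57, -57) = (-7/16 - 1/14*35) - 4*(-57) = (-7/16 - 5/2) + 228 = -47/16 + 228 = 3601/16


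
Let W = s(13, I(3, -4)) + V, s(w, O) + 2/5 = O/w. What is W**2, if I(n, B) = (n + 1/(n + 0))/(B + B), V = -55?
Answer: 1869438169/608400 ≈ 3072.7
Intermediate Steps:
I(n, B) = (n + 1/n)/(2*B) (I(n, B) = (n + 1/n)/((2*B)) = (n + 1/n)*(1/(2*B)) = (n + 1/n)/(2*B))
s(w, O) = -2/5 + O/w
W = -43237/780 (W = (-2/5 + ((1/2)*(1 + 3**2)/(-4*3))/13) - 55 = (-2/5 + ((1/2)*(-1/4)*(1/3)*(1 + 9))*(1/13)) - 55 = (-2/5 + ((1/2)*(-1/4)*(1/3)*10)*(1/13)) - 55 = (-2/5 - 5/12*1/13) - 55 = (-2/5 - 5/156) - 55 = -337/780 - 55 = -43237/780 ≈ -55.432)
W**2 = (-43237/780)**2 = 1869438169/608400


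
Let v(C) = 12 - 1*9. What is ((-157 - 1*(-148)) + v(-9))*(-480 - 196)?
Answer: 4056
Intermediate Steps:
v(C) = 3 (v(C) = 12 - 9 = 3)
((-157 - 1*(-148)) + v(-9))*(-480 - 196) = ((-157 - 1*(-148)) + 3)*(-480 - 196) = ((-157 + 148) + 3)*(-676) = (-9 + 3)*(-676) = -6*(-676) = 4056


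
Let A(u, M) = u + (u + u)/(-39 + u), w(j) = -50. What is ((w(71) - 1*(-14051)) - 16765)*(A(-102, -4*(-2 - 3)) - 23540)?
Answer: 3071096984/47 ≈ 6.5342e+7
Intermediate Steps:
A(u, M) = u + 2*u/(-39 + u) (A(u, M) = u + (2*u)/(-39 + u) = u + 2*u/(-39 + u))
((w(71) - 1*(-14051)) - 16765)*(A(-102, -4*(-2 - 3)) - 23540) = ((-50 - 1*(-14051)) - 16765)*(-102*(-37 - 102)/(-39 - 102) - 23540) = ((-50 + 14051) - 16765)*(-102*(-139)/(-141) - 23540) = (14001 - 16765)*(-102*(-1/141)*(-139) - 23540) = -2764*(-4726/47 - 23540) = -2764*(-1111106/47) = 3071096984/47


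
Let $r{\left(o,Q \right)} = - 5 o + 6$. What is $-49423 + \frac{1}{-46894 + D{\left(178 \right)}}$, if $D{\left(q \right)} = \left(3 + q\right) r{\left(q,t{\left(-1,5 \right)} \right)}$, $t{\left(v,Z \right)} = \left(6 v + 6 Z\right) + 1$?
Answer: $- \frac{10225519855}{206898} \approx -49423.0$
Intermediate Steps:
$t{\left(v,Z \right)} = 1 + 6 Z + 6 v$ ($t{\left(v,Z \right)} = \left(6 Z + 6 v\right) + 1 = 1 + 6 Z + 6 v$)
$r{\left(o,Q \right)} = 6 - 5 o$
$D{\left(q \right)} = \left(3 + q\right) \left(6 - 5 q\right)$
$-49423 + \frac{1}{-46894 + D{\left(178 \right)}} = -49423 + \frac{1}{-46894 - \left(-6 + 5 \cdot 178\right) \left(3 + 178\right)} = -49423 + \frac{1}{-46894 - \left(-6 + 890\right) 181} = -49423 + \frac{1}{-46894 - 884 \cdot 181} = -49423 + \frac{1}{-46894 - 160004} = -49423 + \frac{1}{-206898} = -49423 - \frac{1}{206898} = - \frac{10225519855}{206898}$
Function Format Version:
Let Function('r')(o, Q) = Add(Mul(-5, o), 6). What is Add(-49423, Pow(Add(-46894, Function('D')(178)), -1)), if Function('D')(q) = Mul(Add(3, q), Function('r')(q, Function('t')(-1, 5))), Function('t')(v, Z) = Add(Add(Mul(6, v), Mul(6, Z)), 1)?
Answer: Rational(-10225519855, 206898) ≈ -49423.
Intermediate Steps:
Function('t')(v, Z) = Add(1, Mul(6, Z), Mul(6, v)) (Function('t')(v, Z) = Add(Add(Mul(6, Z), Mul(6, v)), 1) = Add(1, Mul(6, Z), Mul(6, v)))
Function('r')(o, Q) = Add(6, Mul(-5, o))
Function('D')(q) = Mul(Add(3, q), Add(6, Mul(-5, q)))
Add(-49423, Pow(Add(-46894, Function('D')(178)), -1)) = Add(-49423, Pow(Add(-46894, Mul(-1, Add(-6, Mul(5, 178)), Add(3, 178))), -1)) = Add(-49423, Pow(Add(-46894, Mul(-1, Add(-6, 890), 181)), -1)) = Add(-49423, Pow(Add(-46894, Mul(-1, 884, 181)), -1)) = Add(-49423, Pow(Add(-46894, -160004), -1)) = Add(-49423, Pow(-206898, -1)) = Add(-49423, Rational(-1, 206898)) = Rational(-10225519855, 206898)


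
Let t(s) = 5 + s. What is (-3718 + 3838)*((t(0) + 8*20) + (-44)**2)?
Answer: 252120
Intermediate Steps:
(-3718 + 3838)*((t(0) + 8*20) + (-44)**2) = (-3718 + 3838)*(((5 + 0) + 8*20) + (-44)**2) = 120*((5 + 160) + 1936) = 120*(165 + 1936) = 120*2101 = 252120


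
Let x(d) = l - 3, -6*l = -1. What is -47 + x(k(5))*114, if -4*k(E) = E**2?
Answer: -370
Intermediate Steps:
l = 1/6 (l = -1/6*(-1) = 1/6 ≈ 0.16667)
k(E) = -E**2/4
x(d) = -17/6 (x(d) = 1/6 - 3 = -17/6)
-47 + x(k(5))*114 = -47 - 17/6*114 = -47 - 323 = -370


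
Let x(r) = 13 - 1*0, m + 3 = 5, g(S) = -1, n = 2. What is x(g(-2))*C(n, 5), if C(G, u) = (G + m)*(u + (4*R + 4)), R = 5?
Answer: 1508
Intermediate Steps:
m = 2 (m = -3 + 5 = 2)
x(r) = 13 (x(r) = 13 + 0 = 13)
C(G, u) = (2 + G)*(24 + u) (C(G, u) = (G + 2)*(u + (4*5 + 4)) = (2 + G)*(u + (20 + 4)) = (2 + G)*(u + 24) = (2 + G)*(24 + u))
x(g(-2))*C(n, 5) = 13*(48 + 2*5 + 24*2 + 2*5) = 13*(48 + 10 + 48 + 10) = 13*116 = 1508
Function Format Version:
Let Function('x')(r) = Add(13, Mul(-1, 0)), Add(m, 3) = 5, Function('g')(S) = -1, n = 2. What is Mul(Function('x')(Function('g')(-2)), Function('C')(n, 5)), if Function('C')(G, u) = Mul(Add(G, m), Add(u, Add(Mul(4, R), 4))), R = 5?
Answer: 1508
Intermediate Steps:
m = 2 (m = Add(-3, 5) = 2)
Function('x')(r) = 13 (Function('x')(r) = Add(13, 0) = 13)
Function('C')(G, u) = Mul(Add(2, G), Add(24, u)) (Function('C')(G, u) = Mul(Add(G, 2), Add(u, Add(Mul(4, 5), 4))) = Mul(Add(2, G), Add(u, Add(20, 4))) = Mul(Add(2, G), Add(u, 24)) = Mul(Add(2, G), Add(24, u)))
Mul(Function('x')(Function('g')(-2)), Function('C')(n, 5)) = Mul(13, Add(48, Mul(2, 5), Mul(24, 2), Mul(2, 5))) = Mul(13, Add(48, 10, 48, 10)) = Mul(13, 116) = 1508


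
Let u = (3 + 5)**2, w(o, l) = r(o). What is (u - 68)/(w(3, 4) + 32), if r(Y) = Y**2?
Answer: -4/41 ≈ -0.097561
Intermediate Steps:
w(o, l) = o**2
u = 64 (u = 8**2 = 64)
(u - 68)/(w(3, 4) + 32) = (64 - 68)/(3**2 + 32) = -4/(9 + 32) = -4/41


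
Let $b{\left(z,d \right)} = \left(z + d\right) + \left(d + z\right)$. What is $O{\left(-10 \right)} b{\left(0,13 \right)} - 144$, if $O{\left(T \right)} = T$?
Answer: $-404$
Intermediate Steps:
$b{\left(z,d \right)} = 2 d + 2 z$ ($b{\left(z,d \right)} = \left(d + z\right) + \left(d + z\right) = 2 d + 2 z$)
$O{\left(-10 \right)} b{\left(0,13 \right)} - 144 = - 10 \left(2 \cdot 13 + 2 \cdot 0\right) - 144 = - 10 \left(26 + 0\right) - 144 = \left(-10\right) 26 - 144 = -260 - 144 = -404$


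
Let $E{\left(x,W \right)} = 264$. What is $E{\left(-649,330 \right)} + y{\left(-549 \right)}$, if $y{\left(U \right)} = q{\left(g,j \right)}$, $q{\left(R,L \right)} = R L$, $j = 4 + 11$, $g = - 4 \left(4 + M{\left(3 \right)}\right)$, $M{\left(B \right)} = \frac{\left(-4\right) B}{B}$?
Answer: $264$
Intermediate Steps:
$M{\left(B \right)} = -4$
$g = 0$ ($g = - 4 \left(4 - 4\right) = \left(-4\right) 0 = 0$)
$j = 15$
$q{\left(R,L \right)} = L R$
$y{\left(U \right)} = 0$ ($y{\left(U \right)} = 15 \cdot 0 = 0$)
$E{\left(-649,330 \right)} + y{\left(-549 \right)} = 264 + 0 = 264$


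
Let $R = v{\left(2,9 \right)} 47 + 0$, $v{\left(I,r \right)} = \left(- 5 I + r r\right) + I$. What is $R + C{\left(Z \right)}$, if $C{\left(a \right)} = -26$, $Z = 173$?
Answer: $3405$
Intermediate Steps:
$v{\left(I,r \right)} = r^{2} - 4 I$ ($v{\left(I,r \right)} = \left(- 5 I + r^{2}\right) + I = \left(r^{2} - 5 I\right) + I = r^{2} - 4 I$)
$R = 3431$ ($R = \left(9^{2} - 8\right) 47 + 0 = \left(81 - 8\right) 47 + 0 = 73 \cdot 47 + 0 = 3431 + 0 = 3431$)
$R + C{\left(Z \right)} = 3431 - 26 = 3405$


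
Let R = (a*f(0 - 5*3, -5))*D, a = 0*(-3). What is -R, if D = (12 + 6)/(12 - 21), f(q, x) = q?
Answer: 0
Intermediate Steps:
a = 0
D = -2 (D = 18/(-9) = 18*(-⅑) = -2)
R = 0 (R = (0*(0 - 5*3))*(-2) = (0*(0 - 15))*(-2) = (0*(-15))*(-2) = 0*(-2) = 0)
-R = -1*0 = 0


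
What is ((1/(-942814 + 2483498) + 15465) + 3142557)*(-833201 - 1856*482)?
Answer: -8406600973669492857/1540684 ≈ -5.4564e+12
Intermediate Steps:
((1/(-942814 + 2483498) + 15465) + 3142557)*(-833201 - 1856*482) = ((1/1540684 + 15465) + 3142557)*(-833201 - 894592) = ((1/1540684 + 15465) + 3142557)*(-1727793) = (23826678061/1540684 + 3142557)*(-1727793) = (4865513967049/1540684)*(-1727793) = -8406600973669492857/1540684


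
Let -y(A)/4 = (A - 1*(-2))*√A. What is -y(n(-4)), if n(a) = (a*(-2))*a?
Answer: -480*I*√2 ≈ -678.82*I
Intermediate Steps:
n(a) = -2*a² (n(a) = (-2*a)*a = -2*a²)
y(A) = -4*√A*(2 + A) (y(A) = -4*(A - 1*(-2))*√A = -4*(A + 2)*√A = -4*(2 + A)*√A = -4*√A*(2 + A))
-y(n(-4)) = -4*√(-2*(-4)²)*(-2 - (-2)*(-4)²) = -4*√(-2*16)*(-2 - (-2)*16) = -4*√(-32)*(-2 - 1*(-32)) = -4*4*I*√2*(-2 + 32) = -4*4*I*√2*30 = -480*I*√2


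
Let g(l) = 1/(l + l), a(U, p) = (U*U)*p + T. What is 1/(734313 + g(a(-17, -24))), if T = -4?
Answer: 13880/10192264439 ≈ 1.3618e-6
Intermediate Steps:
a(U, p) = -4 + p*U² (a(U, p) = (U*U)*p - 4 = U²*p - 4 = p*U² - 4 = -4 + p*U²)
g(l) = 1/(2*l)
1/(734313 + g(a(-17, -24))) = 1/(734313 + 1/(2*(-4 - 24*(-17)²))) = 1/(734313 + 1/(2*(-4 - 24*289))) = 1/(734313 + 1/(2*(-4 - 6936))) = 1/(734313 + (½)/(-6940)) = 1/(734313 + (½)*(-1/6940)) = 1/(734313 - 1/13880) = 1/(10192264439/13880) = 13880/10192264439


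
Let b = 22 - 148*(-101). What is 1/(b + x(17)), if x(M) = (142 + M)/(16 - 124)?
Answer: 36/538867 ≈ 6.6807e-5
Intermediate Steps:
x(M) = -71/54 - M/108 (x(M) = (142 + M)/(-108) = (142 + M)*(-1/108) = -71/54 - M/108)
b = 14970 (b = 22 + 14948 = 14970)
1/(b + x(17)) = 1/(14970 + (-71/54 - 1/108*17)) = 1/(14970 + (-71/54 - 17/108)) = 1/(14970 - 53/36) = 1/(538867/36) = 36/538867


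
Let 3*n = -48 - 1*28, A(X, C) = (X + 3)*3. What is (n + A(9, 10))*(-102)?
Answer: -1088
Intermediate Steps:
A(X, C) = 9 + 3*X (A(X, C) = (3 + X)*3 = 9 + 3*X)
n = -76/3 (n = (-48 - 1*28)/3 = (-48 - 28)/3 = (⅓)*(-76) = -76/3 ≈ -25.333)
(n + A(9, 10))*(-102) = (-76/3 + (9 + 3*9))*(-102) = (-76/3 + (9 + 27))*(-102) = (-76/3 + 36)*(-102) = (32/3)*(-102) = -1088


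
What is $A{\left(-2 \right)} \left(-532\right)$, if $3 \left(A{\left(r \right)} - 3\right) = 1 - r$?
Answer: $-2128$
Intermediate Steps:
$A{\left(r \right)} = \frac{10}{3} - \frac{r}{3}$ ($A{\left(r \right)} = 3 + \frac{1 - r}{3} = 3 - \left(- \frac{1}{3} + \frac{r}{3}\right) = \frac{10}{3} - \frac{r}{3}$)
$A{\left(-2 \right)} \left(-532\right) = \left(\frac{10}{3} - - \frac{2}{3}\right) \left(-532\right) = \left(\frac{10}{3} + \frac{2}{3}\right) \left(-532\right) = 4 \left(-532\right) = -2128$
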